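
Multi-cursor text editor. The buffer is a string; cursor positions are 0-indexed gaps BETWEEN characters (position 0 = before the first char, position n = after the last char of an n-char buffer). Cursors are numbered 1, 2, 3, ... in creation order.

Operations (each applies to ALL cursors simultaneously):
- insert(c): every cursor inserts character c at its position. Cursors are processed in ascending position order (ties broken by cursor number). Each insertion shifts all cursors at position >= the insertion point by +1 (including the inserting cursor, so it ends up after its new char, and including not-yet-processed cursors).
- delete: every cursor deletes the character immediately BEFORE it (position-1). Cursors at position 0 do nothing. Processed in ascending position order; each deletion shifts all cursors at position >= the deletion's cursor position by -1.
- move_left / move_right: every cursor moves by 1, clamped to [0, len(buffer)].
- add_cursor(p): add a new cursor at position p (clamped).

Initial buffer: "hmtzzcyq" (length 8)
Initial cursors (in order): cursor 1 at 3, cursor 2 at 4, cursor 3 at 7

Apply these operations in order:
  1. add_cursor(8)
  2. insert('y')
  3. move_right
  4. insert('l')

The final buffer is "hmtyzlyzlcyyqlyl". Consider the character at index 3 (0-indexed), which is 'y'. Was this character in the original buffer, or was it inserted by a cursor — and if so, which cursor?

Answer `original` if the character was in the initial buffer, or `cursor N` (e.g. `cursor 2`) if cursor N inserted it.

After op 1 (add_cursor(8)): buffer="hmtzzcyq" (len 8), cursors c1@3 c2@4 c3@7 c4@8, authorship ........
After op 2 (insert('y')): buffer="hmtyzyzcyyqy" (len 12), cursors c1@4 c2@6 c3@10 c4@12, authorship ...1.2...3.4
After op 3 (move_right): buffer="hmtyzyzcyyqy" (len 12), cursors c1@5 c2@7 c3@11 c4@12, authorship ...1.2...3.4
After op 4 (insert('l')): buffer="hmtyzlyzlcyyqlyl" (len 16), cursors c1@6 c2@9 c3@14 c4@16, authorship ...1.12.2..3.344
Authorship (.=original, N=cursor N): . . . 1 . 1 2 . 2 . . 3 . 3 4 4
Index 3: author = 1

Answer: cursor 1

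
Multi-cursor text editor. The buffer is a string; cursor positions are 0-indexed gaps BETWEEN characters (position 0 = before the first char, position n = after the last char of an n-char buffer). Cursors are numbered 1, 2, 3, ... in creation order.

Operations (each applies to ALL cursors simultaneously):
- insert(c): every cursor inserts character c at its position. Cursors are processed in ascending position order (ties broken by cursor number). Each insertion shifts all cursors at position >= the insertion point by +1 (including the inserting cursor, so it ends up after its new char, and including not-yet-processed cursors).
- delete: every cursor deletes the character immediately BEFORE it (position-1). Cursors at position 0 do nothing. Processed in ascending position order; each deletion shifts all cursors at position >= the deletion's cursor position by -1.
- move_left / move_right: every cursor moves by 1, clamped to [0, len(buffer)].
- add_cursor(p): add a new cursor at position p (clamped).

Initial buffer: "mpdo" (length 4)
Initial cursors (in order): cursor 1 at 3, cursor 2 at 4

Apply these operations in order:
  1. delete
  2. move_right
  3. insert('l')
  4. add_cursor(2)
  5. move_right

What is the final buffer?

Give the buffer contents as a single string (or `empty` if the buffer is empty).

After op 1 (delete): buffer="mp" (len 2), cursors c1@2 c2@2, authorship ..
After op 2 (move_right): buffer="mp" (len 2), cursors c1@2 c2@2, authorship ..
After op 3 (insert('l')): buffer="mpll" (len 4), cursors c1@4 c2@4, authorship ..12
After op 4 (add_cursor(2)): buffer="mpll" (len 4), cursors c3@2 c1@4 c2@4, authorship ..12
After op 5 (move_right): buffer="mpll" (len 4), cursors c3@3 c1@4 c2@4, authorship ..12

Answer: mpll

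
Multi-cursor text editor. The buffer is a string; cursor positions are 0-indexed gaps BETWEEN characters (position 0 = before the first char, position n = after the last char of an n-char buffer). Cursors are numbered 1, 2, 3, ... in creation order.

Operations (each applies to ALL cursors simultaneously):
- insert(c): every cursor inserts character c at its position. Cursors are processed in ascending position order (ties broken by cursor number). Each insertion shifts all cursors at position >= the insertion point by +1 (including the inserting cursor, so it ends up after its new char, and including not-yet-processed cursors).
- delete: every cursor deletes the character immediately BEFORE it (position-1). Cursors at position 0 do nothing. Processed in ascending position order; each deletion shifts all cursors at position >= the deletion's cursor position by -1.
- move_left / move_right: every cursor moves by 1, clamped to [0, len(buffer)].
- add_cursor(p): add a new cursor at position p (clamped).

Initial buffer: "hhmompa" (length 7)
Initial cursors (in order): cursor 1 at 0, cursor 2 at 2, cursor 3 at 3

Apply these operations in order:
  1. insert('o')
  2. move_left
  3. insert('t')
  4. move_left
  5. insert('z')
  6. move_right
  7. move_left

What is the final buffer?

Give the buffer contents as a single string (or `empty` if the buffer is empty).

After op 1 (insert('o')): buffer="ohhomoompa" (len 10), cursors c1@1 c2@4 c3@6, authorship 1..2.3....
After op 2 (move_left): buffer="ohhomoompa" (len 10), cursors c1@0 c2@3 c3@5, authorship 1..2.3....
After op 3 (insert('t')): buffer="tohhtomtoompa" (len 13), cursors c1@1 c2@5 c3@8, authorship 11..22.33....
After op 4 (move_left): buffer="tohhtomtoompa" (len 13), cursors c1@0 c2@4 c3@7, authorship 11..22.33....
After op 5 (insert('z')): buffer="ztohhztomztoompa" (len 16), cursors c1@1 c2@6 c3@10, authorship 111..222.333....
After op 6 (move_right): buffer="ztohhztomztoompa" (len 16), cursors c1@2 c2@7 c3@11, authorship 111..222.333....
After op 7 (move_left): buffer="ztohhztomztoompa" (len 16), cursors c1@1 c2@6 c3@10, authorship 111..222.333....

Answer: ztohhztomztoompa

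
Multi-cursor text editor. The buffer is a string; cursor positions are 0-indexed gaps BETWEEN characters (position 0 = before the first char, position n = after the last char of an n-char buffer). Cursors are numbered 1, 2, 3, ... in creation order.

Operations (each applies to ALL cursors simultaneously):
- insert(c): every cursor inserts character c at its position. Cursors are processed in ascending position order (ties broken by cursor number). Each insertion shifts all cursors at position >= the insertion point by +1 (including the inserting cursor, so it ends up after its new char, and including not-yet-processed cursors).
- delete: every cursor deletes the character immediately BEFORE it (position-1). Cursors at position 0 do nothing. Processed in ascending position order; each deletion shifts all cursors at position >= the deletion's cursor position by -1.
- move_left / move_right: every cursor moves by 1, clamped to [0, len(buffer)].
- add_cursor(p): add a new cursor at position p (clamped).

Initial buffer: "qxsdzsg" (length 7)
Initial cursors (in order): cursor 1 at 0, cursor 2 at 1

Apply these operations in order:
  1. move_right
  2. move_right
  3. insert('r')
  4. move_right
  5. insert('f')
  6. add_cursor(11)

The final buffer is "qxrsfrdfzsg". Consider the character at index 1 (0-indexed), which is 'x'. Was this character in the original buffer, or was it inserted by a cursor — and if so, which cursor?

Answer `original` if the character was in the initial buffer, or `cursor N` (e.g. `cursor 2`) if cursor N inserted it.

After op 1 (move_right): buffer="qxsdzsg" (len 7), cursors c1@1 c2@2, authorship .......
After op 2 (move_right): buffer="qxsdzsg" (len 7), cursors c1@2 c2@3, authorship .......
After op 3 (insert('r')): buffer="qxrsrdzsg" (len 9), cursors c1@3 c2@5, authorship ..1.2....
After op 4 (move_right): buffer="qxrsrdzsg" (len 9), cursors c1@4 c2@6, authorship ..1.2....
After op 5 (insert('f')): buffer="qxrsfrdfzsg" (len 11), cursors c1@5 c2@8, authorship ..1.12.2...
After op 6 (add_cursor(11)): buffer="qxrsfrdfzsg" (len 11), cursors c1@5 c2@8 c3@11, authorship ..1.12.2...
Authorship (.=original, N=cursor N): . . 1 . 1 2 . 2 . . .
Index 1: author = original

Answer: original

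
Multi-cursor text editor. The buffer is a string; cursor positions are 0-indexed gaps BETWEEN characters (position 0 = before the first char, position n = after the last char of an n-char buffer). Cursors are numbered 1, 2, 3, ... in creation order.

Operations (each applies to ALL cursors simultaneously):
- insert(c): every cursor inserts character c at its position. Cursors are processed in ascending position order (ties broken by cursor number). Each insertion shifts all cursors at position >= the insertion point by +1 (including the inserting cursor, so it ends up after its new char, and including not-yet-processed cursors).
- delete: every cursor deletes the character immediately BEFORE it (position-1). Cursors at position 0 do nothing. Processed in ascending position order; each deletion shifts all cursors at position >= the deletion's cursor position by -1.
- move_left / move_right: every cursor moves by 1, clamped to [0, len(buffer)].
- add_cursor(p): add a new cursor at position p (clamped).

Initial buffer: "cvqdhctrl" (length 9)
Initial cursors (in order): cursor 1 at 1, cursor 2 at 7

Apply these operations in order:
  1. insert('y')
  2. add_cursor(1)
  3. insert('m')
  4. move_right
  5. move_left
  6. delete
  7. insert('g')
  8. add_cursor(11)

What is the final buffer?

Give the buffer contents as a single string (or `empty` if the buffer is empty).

Answer: cgygvqdhctygrl

Derivation:
After op 1 (insert('y')): buffer="cyvqdhctyrl" (len 11), cursors c1@2 c2@9, authorship .1......2..
After op 2 (add_cursor(1)): buffer="cyvqdhctyrl" (len 11), cursors c3@1 c1@2 c2@9, authorship .1......2..
After op 3 (insert('m')): buffer="cmymvqdhctymrl" (len 14), cursors c3@2 c1@4 c2@12, authorship .311......22..
After op 4 (move_right): buffer="cmymvqdhctymrl" (len 14), cursors c3@3 c1@5 c2@13, authorship .311......22..
After op 5 (move_left): buffer="cmymvqdhctymrl" (len 14), cursors c3@2 c1@4 c2@12, authorship .311......22..
After op 6 (delete): buffer="cyvqdhctyrl" (len 11), cursors c3@1 c1@2 c2@9, authorship .1......2..
After op 7 (insert('g')): buffer="cgygvqdhctygrl" (len 14), cursors c3@2 c1@4 c2@12, authorship .311......22..
After op 8 (add_cursor(11)): buffer="cgygvqdhctygrl" (len 14), cursors c3@2 c1@4 c4@11 c2@12, authorship .311......22..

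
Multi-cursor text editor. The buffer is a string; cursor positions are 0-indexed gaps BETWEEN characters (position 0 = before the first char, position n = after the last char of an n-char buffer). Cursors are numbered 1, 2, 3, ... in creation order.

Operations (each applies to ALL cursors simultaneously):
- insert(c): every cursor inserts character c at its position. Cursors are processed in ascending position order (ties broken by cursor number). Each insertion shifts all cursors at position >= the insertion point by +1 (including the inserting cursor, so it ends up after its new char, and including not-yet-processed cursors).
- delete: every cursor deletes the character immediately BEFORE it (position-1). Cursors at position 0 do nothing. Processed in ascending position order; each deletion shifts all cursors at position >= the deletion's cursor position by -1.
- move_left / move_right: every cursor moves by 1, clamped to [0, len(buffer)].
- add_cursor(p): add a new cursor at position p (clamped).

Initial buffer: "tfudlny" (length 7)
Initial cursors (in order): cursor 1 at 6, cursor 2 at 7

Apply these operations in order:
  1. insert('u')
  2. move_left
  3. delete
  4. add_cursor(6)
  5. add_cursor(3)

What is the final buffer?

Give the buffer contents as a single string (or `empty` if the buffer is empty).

After op 1 (insert('u')): buffer="tfudlnuyu" (len 9), cursors c1@7 c2@9, authorship ......1.2
After op 2 (move_left): buffer="tfudlnuyu" (len 9), cursors c1@6 c2@8, authorship ......1.2
After op 3 (delete): buffer="tfudluu" (len 7), cursors c1@5 c2@6, authorship .....12
After op 4 (add_cursor(6)): buffer="tfudluu" (len 7), cursors c1@5 c2@6 c3@6, authorship .....12
After op 5 (add_cursor(3)): buffer="tfudluu" (len 7), cursors c4@3 c1@5 c2@6 c3@6, authorship .....12

Answer: tfudluu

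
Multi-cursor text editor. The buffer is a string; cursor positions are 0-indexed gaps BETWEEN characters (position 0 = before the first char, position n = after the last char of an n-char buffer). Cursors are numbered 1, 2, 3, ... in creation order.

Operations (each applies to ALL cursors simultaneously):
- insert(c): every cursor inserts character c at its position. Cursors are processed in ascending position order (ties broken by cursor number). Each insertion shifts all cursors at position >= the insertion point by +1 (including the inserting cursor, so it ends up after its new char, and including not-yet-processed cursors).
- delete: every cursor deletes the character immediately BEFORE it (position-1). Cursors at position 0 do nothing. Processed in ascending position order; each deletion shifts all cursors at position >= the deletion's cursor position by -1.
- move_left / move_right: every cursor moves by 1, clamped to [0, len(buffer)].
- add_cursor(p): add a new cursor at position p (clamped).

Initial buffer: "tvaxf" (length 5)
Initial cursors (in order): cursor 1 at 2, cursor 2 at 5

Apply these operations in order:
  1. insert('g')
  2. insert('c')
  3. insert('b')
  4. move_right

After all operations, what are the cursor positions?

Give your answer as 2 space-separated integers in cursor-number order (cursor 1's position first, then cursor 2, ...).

Answer: 6 11

Derivation:
After op 1 (insert('g')): buffer="tvgaxfg" (len 7), cursors c1@3 c2@7, authorship ..1...2
After op 2 (insert('c')): buffer="tvgcaxfgc" (len 9), cursors c1@4 c2@9, authorship ..11...22
After op 3 (insert('b')): buffer="tvgcbaxfgcb" (len 11), cursors c1@5 c2@11, authorship ..111...222
After op 4 (move_right): buffer="tvgcbaxfgcb" (len 11), cursors c1@6 c2@11, authorship ..111...222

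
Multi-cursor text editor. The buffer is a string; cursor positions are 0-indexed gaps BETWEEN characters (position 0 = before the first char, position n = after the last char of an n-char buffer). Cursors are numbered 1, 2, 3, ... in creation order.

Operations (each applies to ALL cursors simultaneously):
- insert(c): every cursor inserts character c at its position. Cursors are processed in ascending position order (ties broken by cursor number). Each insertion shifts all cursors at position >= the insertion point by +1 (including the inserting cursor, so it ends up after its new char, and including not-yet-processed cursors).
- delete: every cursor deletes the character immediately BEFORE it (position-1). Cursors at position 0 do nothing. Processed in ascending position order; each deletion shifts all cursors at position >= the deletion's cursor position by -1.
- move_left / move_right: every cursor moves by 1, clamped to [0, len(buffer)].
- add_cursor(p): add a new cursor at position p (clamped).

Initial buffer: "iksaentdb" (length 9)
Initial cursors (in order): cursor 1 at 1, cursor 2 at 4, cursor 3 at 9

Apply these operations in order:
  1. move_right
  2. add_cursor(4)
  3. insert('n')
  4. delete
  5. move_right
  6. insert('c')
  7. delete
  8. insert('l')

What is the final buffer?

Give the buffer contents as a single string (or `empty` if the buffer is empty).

Answer: ikslaelnltdbl

Derivation:
After op 1 (move_right): buffer="iksaentdb" (len 9), cursors c1@2 c2@5 c3@9, authorship .........
After op 2 (add_cursor(4)): buffer="iksaentdb" (len 9), cursors c1@2 c4@4 c2@5 c3@9, authorship .........
After op 3 (insert('n')): buffer="iknsanenntdbn" (len 13), cursors c1@3 c4@6 c2@8 c3@13, authorship ..1..4.2....3
After op 4 (delete): buffer="iksaentdb" (len 9), cursors c1@2 c4@4 c2@5 c3@9, authorship .........
After op 5 (move_right): buffer="iksaentdb" (len 9), cursors c1@3 c4@5 c2@6 c3@9, authorship .........
After op 6 (insert('c')): buffer="ikscaecnctdbc" (len 13), cursors c1@4 c4@7 c2@9 c3@13, authorship ...1..4.2...3
After op 7 (delete): buffer="iksaentdb" (len 9), cursors c1@3 c4@5 c2@6 c3@9, authorship .........
After op 8 (insert('l')): buffer="ikslaelnltdbl" (len 13), cursors c1@4 c4@7 c2@9 c3@13, authorship ...1..4.2...3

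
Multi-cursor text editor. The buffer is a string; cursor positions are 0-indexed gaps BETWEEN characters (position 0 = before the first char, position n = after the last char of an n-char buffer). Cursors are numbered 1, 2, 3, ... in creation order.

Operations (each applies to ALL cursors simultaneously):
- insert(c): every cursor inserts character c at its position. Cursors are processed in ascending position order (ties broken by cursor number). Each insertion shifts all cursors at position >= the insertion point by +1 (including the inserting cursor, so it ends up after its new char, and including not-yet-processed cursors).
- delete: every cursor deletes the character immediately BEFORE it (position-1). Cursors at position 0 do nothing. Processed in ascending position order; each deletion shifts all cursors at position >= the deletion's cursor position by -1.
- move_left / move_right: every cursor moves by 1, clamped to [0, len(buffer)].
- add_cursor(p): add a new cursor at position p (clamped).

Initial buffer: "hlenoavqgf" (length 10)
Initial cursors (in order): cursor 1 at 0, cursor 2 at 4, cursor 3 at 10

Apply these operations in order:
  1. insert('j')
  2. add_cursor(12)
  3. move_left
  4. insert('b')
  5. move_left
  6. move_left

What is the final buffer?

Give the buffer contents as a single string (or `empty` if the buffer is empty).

After op 1 (insert('j')): buffer="jhlenjoavqgfj" (len 13), cursors c1@1 c2@6 c3@13, authorship 1....2......3
After op 2 (add_cursor(12)): buffer="jhlenjoavqgfj" (len 13), cursors c1@1 c2@6 c4@12 c3@13, authorship 1....2......3
After op 3 (move_left): buffer="jhlenjoavqgfj" (len 13), cursors c1@0 c2@5 c4@11 c3@12, authorship 1....2......3
After op 4 (insert('b')): buffer="bjhlenbjoavqgbfbj" (len 17), cursors c1@1 c2@7 c4@14 c3@16, authorship 11....22.....4.33
After op 5 (move_left): buffer="bjhlenbjoavqgbfbj" (len 17), cursors c1@0 c2@6 c4@13 c3@15, authorship 11....22.....4.33
After op 6 (move_left): buffer="bjhlenbjoavqgbfbj" (len 17), cursors c1@0 c2@5 c4@12 c3@14, authorship 11....22.....4.33

Answer: bjhlenbjoavqgbfbj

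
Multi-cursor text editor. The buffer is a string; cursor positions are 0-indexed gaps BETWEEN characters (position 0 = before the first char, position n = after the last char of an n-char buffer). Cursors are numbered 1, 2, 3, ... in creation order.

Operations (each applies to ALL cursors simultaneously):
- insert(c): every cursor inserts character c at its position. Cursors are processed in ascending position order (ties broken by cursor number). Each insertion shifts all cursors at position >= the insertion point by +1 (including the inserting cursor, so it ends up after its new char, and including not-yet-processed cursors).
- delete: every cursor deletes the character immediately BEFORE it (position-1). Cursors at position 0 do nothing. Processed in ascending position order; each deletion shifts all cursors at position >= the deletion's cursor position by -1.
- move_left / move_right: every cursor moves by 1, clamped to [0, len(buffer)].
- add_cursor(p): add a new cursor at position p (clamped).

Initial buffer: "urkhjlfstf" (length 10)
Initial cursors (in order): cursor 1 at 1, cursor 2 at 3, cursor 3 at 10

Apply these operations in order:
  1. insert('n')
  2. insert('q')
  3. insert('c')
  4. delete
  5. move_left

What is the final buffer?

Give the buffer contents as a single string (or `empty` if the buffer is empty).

Answer: unqrknqhjlfstfnq

Derivation:
After op 1 (insert('n')): buffer="unrknhjlfstfn" (len 13), cursors c1@2 c2@5 c3@13, authorship .1..2.......3
After op 2 (insert('q')): buffer="unqrknqhjlfstfnq" (len 16), cursors c1@3 c2@7 c3@16, authorship .11..22.......33
After op 3 (insert('c')): buffer="unqcrknqchjlfstfnqc" (len 19), cursors c1@4 c2@9 c3@19, authorship .111..222.......333
After op 4 (delete): buffer="unqrknqhjlfstfnq" (len 16), cursors c1@3 c2@7 c3@16, authorship .11..22.......33
After op 5 (move_left): buffer="unqrknqhjlfstfnq" (len 16), cursors c1@2 c2@6 c3@15, authorship .11..22.......33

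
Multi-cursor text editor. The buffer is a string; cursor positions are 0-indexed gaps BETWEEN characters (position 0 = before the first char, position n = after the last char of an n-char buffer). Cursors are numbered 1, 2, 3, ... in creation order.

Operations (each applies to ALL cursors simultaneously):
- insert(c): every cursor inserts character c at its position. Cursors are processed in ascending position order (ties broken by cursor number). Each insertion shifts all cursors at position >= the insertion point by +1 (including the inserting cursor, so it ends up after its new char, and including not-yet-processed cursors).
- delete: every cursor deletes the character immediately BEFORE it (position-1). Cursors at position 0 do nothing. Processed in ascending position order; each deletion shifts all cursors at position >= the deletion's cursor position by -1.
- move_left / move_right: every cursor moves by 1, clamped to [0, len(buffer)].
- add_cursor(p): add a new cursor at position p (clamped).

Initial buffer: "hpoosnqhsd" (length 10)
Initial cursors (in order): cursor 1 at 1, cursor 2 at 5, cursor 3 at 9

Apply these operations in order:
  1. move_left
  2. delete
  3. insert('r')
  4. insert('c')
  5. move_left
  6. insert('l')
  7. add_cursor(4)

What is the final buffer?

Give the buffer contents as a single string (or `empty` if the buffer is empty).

After op 1 (move_left): buffer="hpoosnqhsd" (len 10), cursors c1@0 c2@4 c3@8, authorship ..........
After op 2 (delete): buffer="hposnqsd" (len 8), cursors c1@0 c2@3 c3@6, authorship ........
After op 3 (insert('r')): buffer="rhporsnqrsd" (len 11), cursors c1@1 c2@5 c3@9, authorship 1...2...3..
After op 4 (insert('c')): buffer="rchporcsnqrcsd" (len 14), cursors c1@2 c2@7 c3@12, authorship 11...22...33..
After op 5 (move_left): buffer="rchporcsnqrcsd" (len 14), cursors c1@1 c2@6 c3@11, authorship 11...22...33..
After op 6 (insert('l')): buffer="rlchporlcsnqrlcsd" (len 17), cursors c1@2 c2@8 c3@14, authorship 111...222...333..
After op 7 (add_cursor(4)): buffer="rlchporlcsnqrlcsd" (len 17), cursors c1@2 c4@4 c2@8 c3@14, authorship 111...222...333..

Answer: rlchporlcsnqrlcsd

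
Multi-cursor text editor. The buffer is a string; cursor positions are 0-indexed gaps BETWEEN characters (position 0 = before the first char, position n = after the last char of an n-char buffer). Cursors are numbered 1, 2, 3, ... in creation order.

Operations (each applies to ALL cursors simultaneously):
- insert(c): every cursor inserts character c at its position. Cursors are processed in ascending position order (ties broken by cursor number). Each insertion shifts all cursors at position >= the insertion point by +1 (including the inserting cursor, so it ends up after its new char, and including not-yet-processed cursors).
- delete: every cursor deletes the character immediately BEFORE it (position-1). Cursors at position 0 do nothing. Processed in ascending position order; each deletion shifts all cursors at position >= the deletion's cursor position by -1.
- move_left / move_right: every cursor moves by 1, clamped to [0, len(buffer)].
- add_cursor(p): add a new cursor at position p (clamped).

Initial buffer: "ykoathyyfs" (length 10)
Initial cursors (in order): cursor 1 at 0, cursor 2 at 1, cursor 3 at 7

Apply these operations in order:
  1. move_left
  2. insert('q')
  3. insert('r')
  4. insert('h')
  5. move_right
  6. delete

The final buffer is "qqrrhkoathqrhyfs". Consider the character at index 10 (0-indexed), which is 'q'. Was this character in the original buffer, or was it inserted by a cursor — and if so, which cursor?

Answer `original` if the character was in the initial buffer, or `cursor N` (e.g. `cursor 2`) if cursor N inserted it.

After op 1 (move_left): buffer="ykoathyyfs" (len 10), cursors c1@0 c2@0 c3@6, authorship ..........
After op 2 (insert('q')): buffer="qqykoathqyyfs" (len 13), cursors c1@2 c2@2 c3@9, authorship 12......3....
After op 3 (insert('r')): buffer="qqrrykoathqryyfs" (len 16), cursors c1@4 c2@4 c3@12, authorship 1212......33....
After op 4 (insert('h')): buffer="qqrrhhykoathqrhyyfs" (len 19), cursors c1@6 c2@6 c3@15, authorship 121212......333....
After op 5 (move_right): buffer="qqrrhhykoathqrhyyfs" (len 19), cursors c1@7 c2@7 c3@16, authorship 121212......333....
After op 6 (delete): buffer="qqrrhkoathqrhyfs" (len 16), cursors c1@5 c2@5 c3@13, authorship 12121.....333...
Authorship (.=original, N=cursor N): 1 2 1 2 1 . . . . . 3 3 3 . . .
Index 10: author = 3

Answer: cursor 3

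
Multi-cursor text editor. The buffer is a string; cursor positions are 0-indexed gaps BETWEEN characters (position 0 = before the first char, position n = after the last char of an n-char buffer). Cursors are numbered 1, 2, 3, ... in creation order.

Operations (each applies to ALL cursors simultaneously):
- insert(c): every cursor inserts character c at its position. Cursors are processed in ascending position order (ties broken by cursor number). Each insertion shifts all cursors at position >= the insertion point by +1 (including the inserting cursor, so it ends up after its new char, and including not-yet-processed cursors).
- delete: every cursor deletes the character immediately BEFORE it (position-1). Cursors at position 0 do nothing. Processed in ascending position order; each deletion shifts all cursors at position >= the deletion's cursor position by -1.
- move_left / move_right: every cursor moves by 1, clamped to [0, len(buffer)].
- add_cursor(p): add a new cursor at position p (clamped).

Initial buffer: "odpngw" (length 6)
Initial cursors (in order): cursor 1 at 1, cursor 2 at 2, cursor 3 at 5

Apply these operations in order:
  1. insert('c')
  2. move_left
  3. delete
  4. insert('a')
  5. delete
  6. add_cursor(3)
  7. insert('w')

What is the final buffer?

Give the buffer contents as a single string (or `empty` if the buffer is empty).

Answer: wcwcpwnwcw

Derivation:
After op 1 (insert('c')): buffer="ocdcpngcw" (len 9), cursors c1@2 c2@4 c3@8, authorship .1.2...3.
After op 2 (move_left): buffer="ocdcpngcw" (len 9), cursors c1@1 c2@3 c3@7, authorship .1.2...3.
After op 3 (delete): buffer="ccpncw" (len 6), cursors c1@0 c2@1 c3@4, authorship 12..3.
After op 4 (insert('a')): buffer="acacpnacw" (len 9), cursors c1@1 c2@3 c3@7, authorship 1122..33.
After op 5 (delete): buffer="ccpncw" (len 6), cursors c1@0 c2@1 c3@4, authorship 12..3.
After op 6 (add_cursor(3)): buffer="ccpncw" (len 6), cursors c1@0 c2@1 c4@3 c3@4, authorship 12..3.
After op 7 (insert('w')): buffer="wcwcpwnwcw" (len 10), cursors c1@1 c2@3 c4@6 c3@8, authorship 1122.4.33.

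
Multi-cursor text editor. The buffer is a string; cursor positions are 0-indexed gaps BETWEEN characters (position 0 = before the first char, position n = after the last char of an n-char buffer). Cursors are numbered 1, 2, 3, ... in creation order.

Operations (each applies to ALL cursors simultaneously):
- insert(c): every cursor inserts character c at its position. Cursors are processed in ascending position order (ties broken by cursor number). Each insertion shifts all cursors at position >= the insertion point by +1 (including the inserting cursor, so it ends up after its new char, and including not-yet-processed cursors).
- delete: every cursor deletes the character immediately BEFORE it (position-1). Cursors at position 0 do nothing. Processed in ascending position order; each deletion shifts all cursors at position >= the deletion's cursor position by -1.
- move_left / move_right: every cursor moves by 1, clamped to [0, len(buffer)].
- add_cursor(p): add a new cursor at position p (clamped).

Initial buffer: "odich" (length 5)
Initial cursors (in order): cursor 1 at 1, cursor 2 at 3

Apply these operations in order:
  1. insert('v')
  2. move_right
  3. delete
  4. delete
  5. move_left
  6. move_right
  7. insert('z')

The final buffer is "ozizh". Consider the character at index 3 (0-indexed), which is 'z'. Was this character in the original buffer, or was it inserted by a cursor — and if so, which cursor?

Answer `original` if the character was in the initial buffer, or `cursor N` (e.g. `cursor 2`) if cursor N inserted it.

After op 1 (insert('v')): buffer="ovdivch" (len 7), cursors c1@2 c2@5, authorship .1..2..
After op 2 (move_right): buffer="ovdivch" (len 7), cursors c1@3 c2@6, authorship .1..2..
After op 3 (delete): buffer="ovivh" (len 5), cursors c1@2 c2@4, authorship .1.2.
After op 4 (delete): buffer="oih" (len 3), cursors c1@1 c2@2, authorship ...
After op 5 (move_left): buffer="oih" (len 3), cursors c1@0 c2@1, authorship ...
After op 6 (move_right): buffer="oih" (len 3), cursors c1@1 c2@2, authorship ...
After op 7 (insert('z')): buffer="ozizh" (len 5), cursors c1@2 c2@4, authorship .1.2.
Authorship (.=original, N=cursor N): . 1 . 2 .
Index 3: author = 2

Answer: cursor 2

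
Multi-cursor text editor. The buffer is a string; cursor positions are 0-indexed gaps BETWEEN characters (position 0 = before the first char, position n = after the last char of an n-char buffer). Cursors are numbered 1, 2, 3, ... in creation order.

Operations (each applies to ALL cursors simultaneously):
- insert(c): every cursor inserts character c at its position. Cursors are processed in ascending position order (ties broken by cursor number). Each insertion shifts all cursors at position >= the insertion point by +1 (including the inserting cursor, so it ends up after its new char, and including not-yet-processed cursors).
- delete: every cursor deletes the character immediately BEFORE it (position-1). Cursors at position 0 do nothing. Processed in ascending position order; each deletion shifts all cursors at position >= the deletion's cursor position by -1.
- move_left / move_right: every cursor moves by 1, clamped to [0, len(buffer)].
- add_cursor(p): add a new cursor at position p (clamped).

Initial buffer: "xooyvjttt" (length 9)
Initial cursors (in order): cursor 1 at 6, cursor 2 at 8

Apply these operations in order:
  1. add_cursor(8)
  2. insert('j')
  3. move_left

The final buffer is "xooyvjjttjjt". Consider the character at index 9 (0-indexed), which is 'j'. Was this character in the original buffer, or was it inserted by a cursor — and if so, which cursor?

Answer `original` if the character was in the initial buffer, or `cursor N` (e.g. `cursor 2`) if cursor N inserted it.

After op 1 (add_cursor(8)): buffer="xooyvjttt" (len 9), cursors c1@6 c2@8 c3@8, authorship .........
After op 2 (insert('j')): buffer="xooyvjjttjjt" (len 12), cursors c1@7 c2@11 c3@11, authorship ......1..23.
After op 3 (move_left): buffer="xooyvjjttjjt" (len 12), cursors c1@6 c2@10 c3@10, authorship ......1..23.
Authorship (.=original, N=cursor N): . . . . . . 1 . . 2 3 .
Index 9: author = 2

Answer: cursor 2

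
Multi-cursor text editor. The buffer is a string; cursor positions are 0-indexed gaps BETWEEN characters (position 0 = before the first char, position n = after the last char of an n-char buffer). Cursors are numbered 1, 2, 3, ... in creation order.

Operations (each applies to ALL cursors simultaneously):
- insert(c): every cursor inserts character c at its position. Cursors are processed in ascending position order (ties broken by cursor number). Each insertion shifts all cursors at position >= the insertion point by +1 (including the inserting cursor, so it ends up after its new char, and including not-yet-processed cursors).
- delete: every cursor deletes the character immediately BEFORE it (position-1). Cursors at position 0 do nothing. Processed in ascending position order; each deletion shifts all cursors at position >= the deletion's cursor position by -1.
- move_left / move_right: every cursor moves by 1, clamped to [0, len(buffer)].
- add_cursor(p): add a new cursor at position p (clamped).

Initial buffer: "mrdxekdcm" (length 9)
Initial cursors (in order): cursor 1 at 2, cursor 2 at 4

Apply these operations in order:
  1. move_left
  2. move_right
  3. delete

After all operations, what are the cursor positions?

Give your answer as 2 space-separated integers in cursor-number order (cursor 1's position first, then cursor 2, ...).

Answer: 1 2

Derivation:
After op 1 (move_left): buffer="mrdxekdcm" (len 9), cursors c1@1 c2@3, authorship .........
After op 2 (move_right): buffer="mrdxekdcm" (len 9), cursors c1@2 c2@4, authorship .........
After op 3 (delete): buffer="mdekdcm" (len 7), cursors c1@1 c2@2, authorship .......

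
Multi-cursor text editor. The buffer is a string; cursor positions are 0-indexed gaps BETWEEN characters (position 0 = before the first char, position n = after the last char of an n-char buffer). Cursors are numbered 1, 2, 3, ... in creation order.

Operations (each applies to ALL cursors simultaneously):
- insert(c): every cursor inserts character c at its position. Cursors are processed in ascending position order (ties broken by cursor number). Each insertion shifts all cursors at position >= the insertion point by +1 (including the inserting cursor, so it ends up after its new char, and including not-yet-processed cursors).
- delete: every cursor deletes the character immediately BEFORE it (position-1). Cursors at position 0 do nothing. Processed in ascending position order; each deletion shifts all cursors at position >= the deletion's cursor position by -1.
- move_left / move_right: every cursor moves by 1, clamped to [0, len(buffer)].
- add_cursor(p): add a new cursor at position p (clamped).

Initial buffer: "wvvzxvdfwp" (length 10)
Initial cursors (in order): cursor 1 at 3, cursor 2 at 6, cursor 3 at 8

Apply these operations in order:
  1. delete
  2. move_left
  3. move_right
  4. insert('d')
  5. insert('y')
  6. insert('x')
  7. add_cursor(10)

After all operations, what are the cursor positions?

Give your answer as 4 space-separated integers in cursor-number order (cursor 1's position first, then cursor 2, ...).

After op 1 (delete): buffer="wvzxdwp" (len 7), cursors c1@2 c2@4 c3@5, authorship .......
After op 2 (move_left): buffer="wvzxdwp" (len 7), cursors c1@1 c2@3 c3@4, authorship .......
After op 3 (move_right): buffer="wvzxdwp" (len 7), cursors c1@2 c2@4 c3@5, authorship .......
After op 4 (insert('d')): buffer="wvdzxdddwp" (len 10), cursors c1@3 c2@6 c3@8, authorship ..1..2.3..
After op 5 (insert('y')): buffer="wvdyzxdyddywp" (len 13), cursors c1@4 c2@8 c3@11, authorship ..11..22.33..
After op 6 (insert('x')): buffer="wvdyxzxdyxddyxwp" (len 16), cursors c1@5 c2@10 c3@14, authorship ..111..222.333..
After op 7 (add_cursor(10)): buffer="wvdyxzxdyxddyxwp" (len 16), cursors c1@5 c2@10 c4@10 c3@14, authorship ..111..222.333..

Answer: 5 10 14 10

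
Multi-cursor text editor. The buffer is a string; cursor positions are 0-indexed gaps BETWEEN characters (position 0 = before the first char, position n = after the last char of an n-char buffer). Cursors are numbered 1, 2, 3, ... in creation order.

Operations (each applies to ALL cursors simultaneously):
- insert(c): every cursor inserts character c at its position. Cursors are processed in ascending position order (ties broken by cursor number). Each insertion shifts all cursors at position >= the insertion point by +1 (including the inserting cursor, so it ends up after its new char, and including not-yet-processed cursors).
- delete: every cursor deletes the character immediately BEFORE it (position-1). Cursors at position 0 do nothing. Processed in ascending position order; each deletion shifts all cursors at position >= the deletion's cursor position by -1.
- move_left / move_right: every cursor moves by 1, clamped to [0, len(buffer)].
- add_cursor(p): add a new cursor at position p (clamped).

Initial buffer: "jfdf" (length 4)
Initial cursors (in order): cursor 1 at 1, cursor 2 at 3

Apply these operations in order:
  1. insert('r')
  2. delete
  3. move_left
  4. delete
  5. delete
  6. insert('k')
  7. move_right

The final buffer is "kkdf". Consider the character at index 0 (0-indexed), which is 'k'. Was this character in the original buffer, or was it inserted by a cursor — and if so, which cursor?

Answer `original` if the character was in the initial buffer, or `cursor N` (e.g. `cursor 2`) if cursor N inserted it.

Answer: cursor 1

Derivation:
After op 1 (insert('r')): buffer="jrfdrf" (len 6), cursors c1@2 c2@5, authorship .1..2.
After op 2 (delete): buffer="jfdf" (len 4), cursors c1@1 c2@3, authorship ....
After op 3 (move_left): buffer="jfdf" (len 4), cursors c1@0 c2@2, authorship ....
After op 4 (delete): buffer="jdf" (len 3), cursors c1@0 c2@1, authorship ...
After op 5 (delete): buffer="df" (len 2), cursors c1@0 c2@0, authorship ..
After op 6 (insert('k')): buffer="kkdf" (len 4), cursors c1@2 c2@2, authorship 12..
After op 7 (move_right): buffer="kkdf" (len 4), cursors c1@3 c2@3, authorship 12..
Authorship (.=original, N=cursor N): 1 2 . .
Index 0: author = 1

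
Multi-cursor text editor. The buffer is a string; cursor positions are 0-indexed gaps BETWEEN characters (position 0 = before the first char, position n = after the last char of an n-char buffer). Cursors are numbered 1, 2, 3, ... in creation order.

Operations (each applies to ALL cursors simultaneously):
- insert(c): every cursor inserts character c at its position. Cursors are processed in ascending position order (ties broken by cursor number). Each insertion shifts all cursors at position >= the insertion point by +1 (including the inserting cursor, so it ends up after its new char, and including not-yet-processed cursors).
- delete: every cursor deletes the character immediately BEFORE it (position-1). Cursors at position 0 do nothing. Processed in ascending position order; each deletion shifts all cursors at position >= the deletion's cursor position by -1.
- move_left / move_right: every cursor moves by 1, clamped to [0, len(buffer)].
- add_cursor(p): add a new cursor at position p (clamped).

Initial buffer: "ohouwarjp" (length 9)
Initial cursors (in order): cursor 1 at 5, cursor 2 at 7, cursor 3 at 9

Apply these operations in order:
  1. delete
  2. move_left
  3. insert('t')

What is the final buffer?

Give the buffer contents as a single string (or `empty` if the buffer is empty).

After op 1 (delete): buffer="ohouaj" (len 6), cursors c1@4 c2@5 c3@6, authorship ......
After op 2 (move_left): buffer="ohouaj" (len 6), cursors c1@3 c2@4 c3@5, authorship ......
After op 3 (insert('t')): buffer="ohotutatj" (len 9), cursors c1@4 c2@6 c3@8, authorship ...1.2.3.

Answer: ohotutatj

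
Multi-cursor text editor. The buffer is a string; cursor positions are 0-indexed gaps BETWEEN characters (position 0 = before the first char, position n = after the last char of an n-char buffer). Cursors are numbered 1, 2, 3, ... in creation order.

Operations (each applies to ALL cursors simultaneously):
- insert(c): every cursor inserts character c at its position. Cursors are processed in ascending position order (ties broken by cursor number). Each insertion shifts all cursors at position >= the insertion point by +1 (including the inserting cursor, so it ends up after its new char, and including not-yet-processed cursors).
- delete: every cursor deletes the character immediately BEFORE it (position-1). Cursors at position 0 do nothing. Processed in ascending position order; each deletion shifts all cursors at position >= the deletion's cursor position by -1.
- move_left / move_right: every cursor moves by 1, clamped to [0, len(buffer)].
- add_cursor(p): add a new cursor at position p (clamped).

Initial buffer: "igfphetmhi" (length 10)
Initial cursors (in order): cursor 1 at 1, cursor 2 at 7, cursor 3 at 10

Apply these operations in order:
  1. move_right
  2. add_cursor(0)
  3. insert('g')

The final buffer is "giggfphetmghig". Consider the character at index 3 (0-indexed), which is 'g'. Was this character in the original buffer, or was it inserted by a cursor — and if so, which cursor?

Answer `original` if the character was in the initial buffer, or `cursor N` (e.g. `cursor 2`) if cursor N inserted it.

Answer: cursor 1

Derivation:
After op 1 (move_right): buffer="igfphetmhi" (len 10), cursors c1@2 c2@8 c3@10, authorship ..........
After op 2 (add_cursor(0)): buffer="igfphetmhi" (len 10), cursors c4@0 c1@2 c2@8 c3@10, authorship ..........
After op 3 (insert('g')): buffer="giggfphetmghig" (len 14), cursors c4@1 c1@4 c2@11 c3@14, authorship 4..1......2..3
Authorship (.=original, N=cursor N): 4 . . 1 . . . . . . 2 . . 3
Index 3: author = 1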